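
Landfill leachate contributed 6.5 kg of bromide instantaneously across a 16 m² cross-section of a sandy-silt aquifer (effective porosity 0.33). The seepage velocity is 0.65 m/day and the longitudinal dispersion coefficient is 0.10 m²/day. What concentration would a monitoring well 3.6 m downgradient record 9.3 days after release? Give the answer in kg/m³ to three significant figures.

For an instantaneous plane source, C(x,t) = M/(n_e·A·√(4πDt)) · exp(−(x−vt)²/(4Dt)), with n_e·A the pore (flow) area.
Plume center vt = 0.65 × 9.3 = 6.045 m, so the well at 3.6 m is 2.445 m upgradient of the peak.
√(4πDt) = 3.419 m, giving peak height M/(n_e·A·√(4πDt)) = 6.5/(0.33 × 16 × 3.419) = 0.3601 kg/m³.
(x−vt)²/(4Dt) = (-2.445)²/(4 × 0.10 × 9.3) = 1.607; exp(−1.607) = 0.2005.
C = 0.3601 × 0.2005 = 0.0722 kg/m³.

0.0722 kg/m³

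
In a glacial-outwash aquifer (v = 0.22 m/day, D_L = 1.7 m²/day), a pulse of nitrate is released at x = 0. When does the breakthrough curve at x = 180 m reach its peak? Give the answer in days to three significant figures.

For the 1D instantaneous-source solution, setting ∂C/∂t = 0 at fixed x gives v²t² + 2Dt − x² = 0, so t = (√(D² + v²x²) − D)/v².
√(D² + v²x²) = √(1.7² + 0.22² × 180²) = 39.64; v² = 0.0484.
t = (39.64 − 1.7)/0.0484 = 784 days (vs. the pure-advection estimate x/v = 818 d).

784 days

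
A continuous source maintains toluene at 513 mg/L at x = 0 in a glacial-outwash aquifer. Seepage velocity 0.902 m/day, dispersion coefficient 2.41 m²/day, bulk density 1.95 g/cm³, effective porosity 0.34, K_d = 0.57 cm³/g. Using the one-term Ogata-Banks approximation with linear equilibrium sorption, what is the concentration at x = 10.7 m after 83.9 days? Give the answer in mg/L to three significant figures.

392 mg/L

Retardation factor R = 1 + ρ_b·K_d/n = 1 + 1.95 × 0.57/0.34 = 4.269.
Sorption retards both mechanisms: v_R = v/R = 0.2113 m/day, D_R = D/R = 0.5645 m²/day.
v_R·t = 0.2113 × 83.9 = 17.72807 m; 2√(D_R t) = 13.76 m; argument = (10.7 − 17.72807)/13.76 = -0.5108.
C = C₀ × ½·erfc(-0.5108) = 513 × 0.7650 = 392 mg/L.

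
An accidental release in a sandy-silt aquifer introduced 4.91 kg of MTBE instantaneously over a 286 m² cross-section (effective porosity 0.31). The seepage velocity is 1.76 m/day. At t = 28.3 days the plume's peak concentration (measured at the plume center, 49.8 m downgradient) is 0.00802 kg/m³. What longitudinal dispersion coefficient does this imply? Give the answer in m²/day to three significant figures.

0.134 m²/day

At the plume center C_max = M/(n_e·A·√(4πDt)), so D = M²/(4πt·(n_e·A·C_max)²).
n_e·A·C_max = 0.31 × 286 × 0.00802 = 0.7111 kg/m.
D = 4.91²/(4π × 28.3 × 0.7111²) = 0.134 m²/day.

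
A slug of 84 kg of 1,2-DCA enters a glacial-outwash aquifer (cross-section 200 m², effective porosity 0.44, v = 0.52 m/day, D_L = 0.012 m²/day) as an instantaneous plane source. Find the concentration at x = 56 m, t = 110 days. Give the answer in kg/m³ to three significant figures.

For an instantaneous plane source, C(x,t) = M/(n_e·A·√(4πDt)) · exp(−(x−vt)²/(4Dt)), with n_e·A the pore (flow) area.
Plume center vt = 0.52 × 110 = 57.2 m, so the well at 56 m is 1.2 m upgradient of the peak.
√(4πDt) = 4.073 m, giving peak height M/(n_e·A·√(4πDt)) = 84/(0.44 × 200 × 4.073) = 0.2344 kg/m³.
(x−vt)²/(4Dt) = (-1.2)²/(4 × 0.012 × 110) = 0.2727; exp(−0.2727) = 0.7613.
C = 0.2344 × 0.7613 = 0.178 kg/m³.

0.178 kg/m³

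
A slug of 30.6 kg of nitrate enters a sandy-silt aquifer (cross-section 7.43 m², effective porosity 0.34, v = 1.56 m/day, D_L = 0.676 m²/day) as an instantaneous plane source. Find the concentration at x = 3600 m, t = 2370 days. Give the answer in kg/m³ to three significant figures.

For an instantaneous plane source, C(x,t) = M/(n_e·A·√(4πDt)) · exp(−(x−vt)²/(4Dt)), with n_e·A the pore (flow) area.
Plume center vt = 1.56 × 2370 = 3697.2 m, so the well at 3600 m is 97.2 m upgradient of the peak.
√(4πDt) = 141.9 m, giving peak height M/(n_e·A·√(4πDt)) = 30.6/(0.34 × 7.43 × 141.9) = 0.08536 kg/m³.
(x−vt)²/(4Dt) = (-97.2)²/(4 × 0.676 × 2370) = 1.474; exp(−1.474) = 0.2290.
C = 0.08536 × 0.2290 = 0.0195 kg/m³.

0.0195 kg/m³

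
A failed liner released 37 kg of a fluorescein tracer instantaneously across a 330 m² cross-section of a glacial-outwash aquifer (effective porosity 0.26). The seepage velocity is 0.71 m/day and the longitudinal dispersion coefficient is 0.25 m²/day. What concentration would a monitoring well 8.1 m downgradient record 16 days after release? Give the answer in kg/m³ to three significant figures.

0.0313 kg/m³

For an instantaneous plane source, C(x,t) = M/(n_e·A·√(4πDt)) · exp(−(x−vt)²/(4Dt)), with n_e·A the pore (flow) area.
Plume center vt = 0.71 × 16 = 11.36 m, so the well at 8.1 m is 3.26 m upgradient of the peak.
√(4πDt) = 7.090 m, giving peak height M/(n_e·A·√(4πDt)) = 37/(0.26 × 330 × 7.090) = 0.06082 kg/m³.
(x−vt)²/(4Dt) = (-3.26)²/(4 × 0.25 × 16) = 0.6642; exp(−0.6642) = 0.5147.
C = 0.06082 × 0.5147 = 0.0313 kg/m³.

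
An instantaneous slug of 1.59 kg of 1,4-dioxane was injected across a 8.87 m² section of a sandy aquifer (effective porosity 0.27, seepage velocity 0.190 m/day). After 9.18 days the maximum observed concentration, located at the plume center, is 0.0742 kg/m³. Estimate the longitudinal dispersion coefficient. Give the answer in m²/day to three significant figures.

0.694 m²/day

At the plume center C_max = M/(n_e·A·√(4πDt)), so D = M²/(4πt·(n_e·A·C_max)²).
n_e·A·C_max = 0.27 × 8.87 × 0.0742 = 0.1777 kg/m.
D = 1.59²/(4π × 9.18 × 0.1777²) = 0.694 m²/day.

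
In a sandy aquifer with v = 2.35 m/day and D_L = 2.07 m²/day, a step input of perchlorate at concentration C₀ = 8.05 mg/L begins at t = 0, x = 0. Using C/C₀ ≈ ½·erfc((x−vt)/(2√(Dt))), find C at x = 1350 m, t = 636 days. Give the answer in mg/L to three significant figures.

For a continuous step input, C/C₀ ≈ ½·erfc((x−vt)/(2√(Dt))).
vt = 2.35 × 636 = 1494.6 m and 2√(Dt) = 2√(2.07 × 636) = 72.57 m.
Argument (x−vt)/(2√(Dt)) = (1350 − 1494.6)/72.57 = -1.993; ½·erfc(-1.993) = 0.9976.
C = 8.05 × 0.9976 = 8.03 mg/L.

8.03 mg/L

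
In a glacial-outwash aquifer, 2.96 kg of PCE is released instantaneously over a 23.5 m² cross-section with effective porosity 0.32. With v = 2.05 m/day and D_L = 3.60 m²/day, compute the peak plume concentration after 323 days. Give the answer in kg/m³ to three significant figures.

The peak of an instantaneous 1D plume sits at x = vt; there the Gaussian factor is 1 and C_max = M/(n_e·A·√(4πDt)), where n_e·A is the pore area the mass is dissolved in.
√(4πDt) = √(4π × 3.60 × 323) = 120.9 m, so C_max = 2.96/(0.32 × 23.5 × 120.9) = 0.00326 kg/m³.

0.00326 kg/m³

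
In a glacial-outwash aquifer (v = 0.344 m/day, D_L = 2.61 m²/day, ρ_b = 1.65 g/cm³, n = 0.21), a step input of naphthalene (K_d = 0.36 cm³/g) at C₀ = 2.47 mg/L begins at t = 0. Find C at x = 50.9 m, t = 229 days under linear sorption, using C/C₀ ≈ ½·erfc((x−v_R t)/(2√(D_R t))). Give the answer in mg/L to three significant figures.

0.106 mg/L

Retardation factor R = 1 + ρ_b·K_d/n = 1 + 1.65 × 0.36/0.21 = 3.829.
Sorption retards both mechanisms: v_R = v/R = 0.08984 m/day, D_R = D/R = 0.6816 m²/day.
v_R·t = 0.08984 × 229 = 20.57336 m; 2√(D_R t) = 24.99 m; argument = (50.9 − 20.57336)/24.99 = 1.214.
C = C₀ × ½·erfc(1.214) = 2.47 × 0.04300 = 0.106 mg/L.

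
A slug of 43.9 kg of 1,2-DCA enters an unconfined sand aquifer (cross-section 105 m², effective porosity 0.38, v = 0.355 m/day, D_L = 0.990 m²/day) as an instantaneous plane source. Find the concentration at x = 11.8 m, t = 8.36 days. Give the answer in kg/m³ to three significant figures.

0.0102 kg/m³

For an instantaneous plane source, C(x,t) = M/(n_e·A·√(4πDt)) · exp(−(x−vt)²/(4Dt)), with n_e·A the pore (flow) area.
Plume center vt = 0.355 × 8.36 = 2.9678 m, so the well at 11.8 m is 8.8322 m downgradient of the peak.
√(4πDt) = 10.20 m, giving peak height M/(n_e·A·√(4πDt)) = 43.9/(0.38 × 105 × 10.20) = 0.1079 kg/m³.
(x−vt)²/(4Dt) = (8.8322)²/(4 × 0.990 × 8.36) = 2.356; exp(−2.356) = 0.09480.
C = 0.1079 × 0.09480 = 0.0102 kg/m³.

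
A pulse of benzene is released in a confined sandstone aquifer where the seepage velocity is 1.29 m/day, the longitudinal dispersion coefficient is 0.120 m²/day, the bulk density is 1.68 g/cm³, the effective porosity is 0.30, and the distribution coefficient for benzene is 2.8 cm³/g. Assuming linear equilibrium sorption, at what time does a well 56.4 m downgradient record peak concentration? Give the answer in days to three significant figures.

Retardation factor R = 1 + ρ_b·K_d/n = 1 + 1.68 × 2.8/0.30 = 16.68.
Sorption retards both mechanisms: v_R = v/R = 0.07734 m/day, D_R = D/R = 0.007194 m²/day.
Peak time from v_R²t² + 2D_R t − x² = 0: t = (√(D_R² + v_R²x²) − D_R)/v_R².
√(D_R² + v_R²x²) = √(0.007194² + 0.07734² × 56.4²) = 4.362; v_R² = 0.005981.
t = (4.362 − 0.007194)/0.005981 = 728 days.

728 days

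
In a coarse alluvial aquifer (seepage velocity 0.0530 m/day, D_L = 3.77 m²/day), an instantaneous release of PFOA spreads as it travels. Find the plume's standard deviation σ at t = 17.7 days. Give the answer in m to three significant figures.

Dispersive spreading gives a Gaussian with σ² = 2Dt; advection only shifts the center.
σ = √(2 × 3.77 × 17.7) = 11.6 m.

11.6 m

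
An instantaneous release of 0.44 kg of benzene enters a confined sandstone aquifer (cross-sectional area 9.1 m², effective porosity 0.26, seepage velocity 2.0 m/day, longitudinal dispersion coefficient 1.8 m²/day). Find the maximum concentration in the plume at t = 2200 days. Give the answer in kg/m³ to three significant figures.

0.000834 kg/m³

The peak of an instantaneous 1D plume sits at x = vt; there the Gaussian factor is 1 and C_max = M/(n_e·A·√(4πDt)), where n_e·A is the pore area the mass is dissolved in.
√(4πDt) = √(4π × 1.8 × 2200) = 223.1 m, so C_max = 0.44/(0.26 × 9.1 × 223.1) = 0.000834 kg/m³.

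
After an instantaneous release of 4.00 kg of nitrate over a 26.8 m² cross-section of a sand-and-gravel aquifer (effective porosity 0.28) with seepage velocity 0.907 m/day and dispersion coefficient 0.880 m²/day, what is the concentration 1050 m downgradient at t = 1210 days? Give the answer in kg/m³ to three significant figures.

0.00271 kg/m³

For an instantaneous plane source, C(x,t) = M/(n_e·A·√(4πDt)) · exp(−(x−vt)²/(4Dt)), with n_e·A the pore (flow) area.
Plume center vt = 0.907 × 1210 = 1097.47 m, so the well at 1050 m is 47.47 m upgradient of the peak.
√(4πDt) = 115.7 m, giving peak height M/(n_e·A·√(4πDt)) = 4.00/(0.28 × 26.8 × 115.7) = 0.004607 kg/m³.
(x−vt)²/(4Dt) = (-47.47)²/(4 × 0.880 × 1210) = 0.5291; exp(−0.5291) = 0.5891.
C = 0.004607 × 0.5891 = 0.00271 kg/m³.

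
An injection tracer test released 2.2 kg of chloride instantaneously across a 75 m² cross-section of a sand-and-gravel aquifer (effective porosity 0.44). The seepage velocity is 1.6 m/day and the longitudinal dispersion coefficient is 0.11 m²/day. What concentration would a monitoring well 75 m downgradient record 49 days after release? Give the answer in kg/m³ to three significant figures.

For an instantaneous plane source, C(x,t) = M/(n_e·A·√(4πDt)) · exp(−(x−vt)²/(4Dt)), with n_e·A the pore (flow) area.
Plume center vt = 1.6 × 49 = 78.4 m, so the well at 75 m is 3.4 m upgradient of the peak.
√(4πDt) = 8.230 m, giving peak height M/(n_e·A·√(4πDt)) = 2.2/(0.44 × 75 × 8.230) = 0.008100 kg/m³.
(x−vt)²/(4Dt) = (-3.4)²/(4 × 0.11 × 49) = 0.5362; exp(−0.5362) = 0.5850.
C = 0.008100 × 0.5850 = 0.00474 kg/m³.

0.00474 kg/m³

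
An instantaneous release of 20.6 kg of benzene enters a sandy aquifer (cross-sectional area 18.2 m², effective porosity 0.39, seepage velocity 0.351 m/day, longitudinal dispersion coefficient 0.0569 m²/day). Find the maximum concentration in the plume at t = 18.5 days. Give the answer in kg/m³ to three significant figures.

The peak of an instantaneous 1D plume sits at x = vt; there the Gaussian factor is 1 and C_max = M/(n_e·A·√(4πDt)), where n_e·A is the pore area the mass is dissolved in.
√(4πDt) = √(4π × 0.0569 × 18.5) = 3.637 m, so C_max = 20.6/(0.39 × 18.2 × 3.637) = 0.798 kg/m³.

0.798 kg/m³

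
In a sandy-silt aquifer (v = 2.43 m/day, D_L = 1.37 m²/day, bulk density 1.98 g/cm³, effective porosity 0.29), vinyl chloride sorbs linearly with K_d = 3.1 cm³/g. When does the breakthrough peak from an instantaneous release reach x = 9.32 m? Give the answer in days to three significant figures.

80.0 days

Retardation factor R = 1 + ρ_b·K_d/n = 1 + 1.98 × 3.1/0.29 = 22.17.
Sorption retards both mechanisms: v_R = v/R = 0.1096 m/day, D_R = D/R = 0.06180 m²/day.
Peak time from v_R²t² + 2D_R t − x² = 0: t = (√(D_R² + v_R²x²) − D_R)/v_R².
√(D_R² + v_R²x²) = √(0.06180² + 0.1096² × 9.32²) = 1.023; v_R² = 0.01201.
t = (1.023 − 0.06180)/0.01201 = 80.0 days.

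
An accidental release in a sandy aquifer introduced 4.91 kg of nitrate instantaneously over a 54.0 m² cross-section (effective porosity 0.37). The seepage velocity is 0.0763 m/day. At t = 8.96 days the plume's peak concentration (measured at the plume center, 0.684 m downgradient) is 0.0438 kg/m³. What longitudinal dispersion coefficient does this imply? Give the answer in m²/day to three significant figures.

At the plume center C_max = M/(n_e·A·√(4πDt)), so D = M²/(4πt·(n_e·A·C_max)²).
n_e·A·C_max = 0.37 × 54.0 × 0.0438 = 0.8751 kg/m.
D = 4.91²/(4π × 8.96 × 0.8751²) = 0.280 m²/day.

0.280 m²/day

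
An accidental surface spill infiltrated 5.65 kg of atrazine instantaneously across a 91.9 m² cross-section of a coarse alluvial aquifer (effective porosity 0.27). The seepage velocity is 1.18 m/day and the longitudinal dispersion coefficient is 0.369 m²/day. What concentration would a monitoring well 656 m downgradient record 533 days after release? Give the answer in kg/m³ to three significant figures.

0.00181 kg/m³

For an instantaneous plane source, C(x,t) = M/(n_e·A·√(4πDt)) · exp(−(x−vt)²/(4Dt)), with n_e·A the pore (flow) area.
Plume center vt = 1.18 × 533 = 628.94 m, so the well at 656 m is 27.06 m downgradient of the peak.
√(4πDt) = 49.71 m, giving peak height M/(n_e·A·√(4πDt)) = 5.65/(0.27 × 91.9 × 49.71) = 0.004581 kg/m³.
(x−vt)²/(4Dt) = (27.06)²/(4 × 0.369 × 533) = 0.9308; exp(−0.9308) = 0.3942.
C = 0.004581 × 0.3942 = 0.00181 kg/m³.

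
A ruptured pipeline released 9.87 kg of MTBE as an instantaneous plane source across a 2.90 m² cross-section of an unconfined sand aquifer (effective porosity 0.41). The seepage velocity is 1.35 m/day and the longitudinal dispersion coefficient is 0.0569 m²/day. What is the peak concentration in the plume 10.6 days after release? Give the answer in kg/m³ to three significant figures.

The peak of an instantaneous 1D plume sits at x = vt; there the Gaussian factor is 1 and C_max = M/(n_e·A·√(4πDt)), where n_e·A is the pore area the mass is dissolved in.
√(4πDt) = √(4π × 0.0569 × 10.6) = 2.753 m, so C_max = 9.87/(0.41 × 2.90 × 2.753) = 3.02 kg/m³.

3.02 kg/m³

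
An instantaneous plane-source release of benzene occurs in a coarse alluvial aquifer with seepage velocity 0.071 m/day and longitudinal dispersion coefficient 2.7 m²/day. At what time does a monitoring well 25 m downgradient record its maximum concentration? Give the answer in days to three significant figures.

For the 1D instantaneous-source solution, setting ∂C/∂t = 0 at fixed x gives v²t² + 2Dt − x² = 0, so t = (√(D² + v²x²) − D)/v².
√(D² + v²x²) = √(2.7² + 0.071² × 25²) = 3.231; v² = 0.005041.
t = (3.231 − 2.7)/0.005041 = 105 days (vs. the pure-advection estimate x/v = 352 d).

105 days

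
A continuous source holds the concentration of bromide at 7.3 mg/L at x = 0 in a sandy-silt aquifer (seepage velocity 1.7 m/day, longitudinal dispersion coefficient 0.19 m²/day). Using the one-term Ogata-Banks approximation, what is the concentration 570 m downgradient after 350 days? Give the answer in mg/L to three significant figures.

For a continuous step input, C/C₀ ≈ ½·erfc((x−vt)/(2√(Dt))).
vt = 1.7 × 350 = 595 m and 2√(Dt) = 2√(0.19 × 350) = 16.31 m.
Argument (x−vt)/(2√(Dt)) = (570 − 595)/16.31 = -1.533; ½·erfc(-1.533) = 0.9849.
C = 7.3 × 0.9849 = 7.19 mg/L.

7.19 mg/L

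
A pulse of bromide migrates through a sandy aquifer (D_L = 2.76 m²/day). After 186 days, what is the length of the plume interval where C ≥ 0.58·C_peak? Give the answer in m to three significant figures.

The plume is Gaussian with σ = √(2Dt) = √(2 × 2.76 × 186) = 32.04 m.
C/C_peak = exp(−Δx²/(2σ²)) = 0.58 ⇒ Δx = σ·√(−2 ln 0.58) = 32.04 × 1.044 = 33.45 m.
Width = 2Δx = 66.9 m.

66.9 m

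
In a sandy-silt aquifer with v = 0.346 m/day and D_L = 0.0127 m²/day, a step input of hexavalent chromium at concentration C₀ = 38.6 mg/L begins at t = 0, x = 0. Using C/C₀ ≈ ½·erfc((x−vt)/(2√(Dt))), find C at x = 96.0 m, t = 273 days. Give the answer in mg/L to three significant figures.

For a continuous step input, C/C₀ ≈ ½·erfc((x−vt)/(2√(Dt))).
vt = 0.346 × 273 = 94.458 m and 2√(Dt) = 2√(0.0127 × 273) = 3.724 m.
Argument (x−vt)/(2√(Dt)) = (96.0 − 94.458)/3.724 = 0.4141; ½·erfc(0.4141) = 0.2791.
C = 38.6 × 0.2791 = 10.8 mg/L.

10.8 mg/L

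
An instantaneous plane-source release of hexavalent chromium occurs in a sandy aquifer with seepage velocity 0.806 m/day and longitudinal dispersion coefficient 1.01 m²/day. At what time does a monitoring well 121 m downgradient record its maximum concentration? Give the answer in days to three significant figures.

149 days

For the 1D instantaneous-source solution, setting ∂C/∂t = 0 at fixed x gives v²t² + 2Dt − x² = 0, so t = (√(D² + v²x²) − D)/v².
√(D² + v²x²) = √(1.01² + 0.806² × 121²) = 97.53; v² = 0.649636.
t = (97.53 − 1.01)/0.649636 = 149 days (vs. the pure-advection estimate x/v = 150 d).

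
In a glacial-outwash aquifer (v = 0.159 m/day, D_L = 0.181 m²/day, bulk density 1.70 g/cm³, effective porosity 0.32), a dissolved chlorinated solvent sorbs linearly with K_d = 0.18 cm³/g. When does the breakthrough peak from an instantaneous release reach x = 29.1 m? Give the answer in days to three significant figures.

Retardation factor R = 1 + ρ_b·K_d/n = 1 + 1.70 × 0.18/0.32 = 1.956.
Sorption retards both mechanisms: v_R = v/R = 0.08129 m/day, D_R = D/R = 0.09254 m²/day.
Peak time from v_R²t² + 2D_R t − x² = 0: t = (√(D_R² + v_R²x²) − D_R)/v_R².
√(D_R² + v_R²x²) = √(0.09254² + 0.08129² × 29.1²) = 2.367; v_R² = 0.006608.
t = (2.367 − 0.09254)/0.006608 = 344 days.

344 days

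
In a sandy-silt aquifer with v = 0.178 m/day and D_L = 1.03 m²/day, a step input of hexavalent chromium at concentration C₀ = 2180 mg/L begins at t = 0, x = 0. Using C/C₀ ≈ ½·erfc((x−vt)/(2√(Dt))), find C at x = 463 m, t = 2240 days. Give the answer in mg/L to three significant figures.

For a continuous step input, C/C₀ ≈ ½·erfc((x−vt)/(2√(Dt))).
vt = 0.178 × 2240 = 398.72 m and 2√(Dt) = 2√(1.03 × 2240) = 96.07 m.
Argument (x−vt)/(2√(Dt)) = (463 − 398.72)/96.07 = 0.6691; ½·erfc(0.6691) = 0.1720.
C = 2180 × 0.1720 = 375 mg/L.

375 mg/L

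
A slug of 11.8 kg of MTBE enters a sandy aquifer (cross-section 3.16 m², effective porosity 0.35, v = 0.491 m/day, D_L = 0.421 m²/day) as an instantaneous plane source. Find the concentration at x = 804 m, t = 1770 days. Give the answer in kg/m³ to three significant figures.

0.0266 kg/m³

For an instantaneous plane source, C(x,t) = M/(n_e·A·√(4πDt)) · exp(−(x−vt)²/(4Dt)), with n_e·A the pore (flow) area.
Plume center vt = 0.491 × 1770 = 869.07 m, so the well at 804 m is 65.07 m upgradient of the peak.
√(4πDt) = 96.77 m, giving peak height M/(n_e·A·√(4πDt)) = 11.8/(0.35 × 3.16 × 96.77) = 0.1103 kg/m³.
(x−vt)²/(4Dt) = (-65.07)²/(4 × 0.421 × 1770) = 1.421; exp(−1.421) = 0.2415.
C = 0.1103 × 0.2415 = 0.0266 kg/m³.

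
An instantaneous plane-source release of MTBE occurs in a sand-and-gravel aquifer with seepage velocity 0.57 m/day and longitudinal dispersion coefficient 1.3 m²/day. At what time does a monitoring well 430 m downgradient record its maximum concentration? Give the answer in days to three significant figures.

750 days

For the 1D instantaneous-source solution, setting ∂C/∂t = 0 at fixed x gives v²t² + 2Dt − x² = 0, so t = (√(D² + v²x²) − D)/v².
√(D² + v²x²) = √(1.3² + 0.57² × 430²) = 245.1; v² = 0.3249.
t = (245.1 − 1.3)/0.3249 = 750 days (vs. the pure-advection estimate x/v = 754 d).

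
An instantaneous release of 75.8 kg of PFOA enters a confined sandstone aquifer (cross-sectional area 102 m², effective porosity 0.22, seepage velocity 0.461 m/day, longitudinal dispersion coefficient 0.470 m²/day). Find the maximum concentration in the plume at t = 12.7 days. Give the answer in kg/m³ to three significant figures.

The peak of an instantaneous 1D plume sits at x = vt; there the Gaussian factor is 1 and C_max = M/(n_e·A·√(4πDt)), where n_e·A is the pore area the mass is dissolved in.
√(4πDt) = √(4π × 0.470 × 12.7) = 8.661 m, so C_max = 75.8/(0.22 × 102 × 8.661) = 0.390 kg/m³.

0.390 kg/m³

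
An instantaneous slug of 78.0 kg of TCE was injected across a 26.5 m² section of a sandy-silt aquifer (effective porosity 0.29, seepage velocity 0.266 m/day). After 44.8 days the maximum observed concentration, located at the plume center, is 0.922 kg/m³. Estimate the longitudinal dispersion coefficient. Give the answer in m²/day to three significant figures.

0.215 m²/day

At the plume center C_max = M/(n_e·A·√(4πDt)), so D = M²/(4πt·(n_e·A·C_max)²).
n_e·A·C_max = 0.29 × 26.5 × 0.922 = 7.086 kg/m.
D = 78.0²/(4π × 44.8 × 7.086²) = 0.215 m²/day.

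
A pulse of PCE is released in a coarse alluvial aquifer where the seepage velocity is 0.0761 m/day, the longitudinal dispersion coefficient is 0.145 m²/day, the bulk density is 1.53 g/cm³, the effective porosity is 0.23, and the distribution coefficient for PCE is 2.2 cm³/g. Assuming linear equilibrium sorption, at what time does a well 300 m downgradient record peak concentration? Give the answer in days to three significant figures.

Retardation factor R = 1 + ρ_b·K_d/n = 1 + 1.53 × 2.2/0.23 = 15.63.
Sorption retards both mechanisms: v_R = v/R = 0.004869 m/day, D_R = D/R = 0.009277 m²/day.
Peak time from v_R²t² + 2D_R t − x² = 0: t = (√(D_R² + v_R²x²) − D_R)/v_R².
√(D_R² + v_R²x²) = √(0.009277² + 0.004869² × 300²) = 1.461; v_R² = 2.371e-05.
t = (1.461 − 0.009277)/2.371e-05 = 61200 days.

61200 days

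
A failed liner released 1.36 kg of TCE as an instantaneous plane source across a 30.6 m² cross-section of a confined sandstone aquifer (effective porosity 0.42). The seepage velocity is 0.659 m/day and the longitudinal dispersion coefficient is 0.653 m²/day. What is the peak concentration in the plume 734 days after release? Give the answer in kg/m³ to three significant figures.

0.00136 kg/m³

The peak of an instantaneous 1D plume sits at x = vt; there the Gaussian factor is 1 and C_max = M/(n_e·A·√(4πDt)), where n_e·A is the pore area the mass is dissolved in.
√(4πDt) = √(4π × 0.653 × 734) = 77.61 m, so C_max = 1.36/(0.42 × 30.6 × 77.61) = 0.00136 kg/m³.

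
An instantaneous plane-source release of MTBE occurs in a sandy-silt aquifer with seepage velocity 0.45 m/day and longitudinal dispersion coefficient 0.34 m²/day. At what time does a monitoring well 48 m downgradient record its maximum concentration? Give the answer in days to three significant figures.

For the 1D instantaneous-source solution, setting ∂C/∂t = 0 at fixed x gives v²t² + 2Dt − x² = 0, so t = (√(D² + v²x²) − D)/v².
√(D² + v²x²) = √(0.34² + 0.45² × 48²) = 21.60; v² = 0.2025.
t = (21.60 − 0.34)/0.2025 = 105 days (vs. the pure-advection estimate x/v = 107 d).

105 days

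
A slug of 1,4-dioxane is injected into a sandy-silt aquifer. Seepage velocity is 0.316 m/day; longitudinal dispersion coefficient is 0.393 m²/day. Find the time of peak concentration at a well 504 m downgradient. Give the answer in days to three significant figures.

1590 days

For the 1D instantaneous-source solution, setting ∂C/∂t = 0 at fixed x gives v²t² + 2Dt − x² = 0, so t = (√(D² + v²x²) − D)/v².
√(D² + v²x²) = √(0.393² + 0.316² × 504²) = 159.3; v² = 0.099856.
t = (159.3 − 0.393)/0.099856 = 1590 days (vs. the pure-advection estimate x/v = 1590 d).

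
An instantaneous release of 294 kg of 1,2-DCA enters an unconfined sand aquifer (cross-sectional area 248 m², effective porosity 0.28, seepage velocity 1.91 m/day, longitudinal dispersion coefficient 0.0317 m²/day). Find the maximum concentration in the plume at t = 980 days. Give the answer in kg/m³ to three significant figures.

0.214 kg/m³

The peak of an instantaneous 1D plume sits at x = vt; there the Gaussian factor is 1 and C_max = M/(n_e·A·√(4πDt)), where n_e·A is the pore area the mass is dissolved in.
√(4πDt) = √(4π × 0.0317 × 980) = 19.76 m, so C_max = 294/(0.28 × 248 × 19.76) = 0.214 kg/m³.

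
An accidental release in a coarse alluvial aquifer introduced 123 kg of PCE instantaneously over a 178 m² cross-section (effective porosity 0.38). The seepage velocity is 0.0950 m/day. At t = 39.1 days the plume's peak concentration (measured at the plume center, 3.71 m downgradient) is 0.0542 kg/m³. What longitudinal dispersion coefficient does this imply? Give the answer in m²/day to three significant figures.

At the plume center C_max = M/(n_e·A·√(4πDt)), so D = M²/(4πt·(n_e·A·C_max)²).
n_e·A·C_max = 0.38 × 178 × 0.0542 = 3.666 kg/m.
D = 123²/(4π × 39.1 × 3.666²) = 2.29 m²/day.

2.29 m²/day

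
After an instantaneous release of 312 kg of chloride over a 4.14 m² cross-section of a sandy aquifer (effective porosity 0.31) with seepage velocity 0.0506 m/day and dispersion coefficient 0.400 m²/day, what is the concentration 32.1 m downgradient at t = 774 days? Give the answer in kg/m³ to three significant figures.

For an instantaneous plane source, C(x,t) = M/(n_e·A·√(4πDt)) · exp(−(x−vt)²/(4Dt)), with n_e·A the pore (flow) area.
Plume center vt = 0.0506 × 774 = 39.1644 m, so the well at 32.1 m is 7.0644 m upgradient of the peak.
√(4πDt) = 62.37 m, giving peak height M/(n_e·A·√(4πDt)) = 312/(0.31 × 4.14 × 62.37) = 3.898 kg/m³.
(x−vt)²/(4Dt) = (-7.0644)²/(4 × 0.400 × 774) = 0.04030; exp(−0.04030) = 0.9605.
C = 3.898 × 0.9605 = 3.74 kg/m³.

3.74 kg/m³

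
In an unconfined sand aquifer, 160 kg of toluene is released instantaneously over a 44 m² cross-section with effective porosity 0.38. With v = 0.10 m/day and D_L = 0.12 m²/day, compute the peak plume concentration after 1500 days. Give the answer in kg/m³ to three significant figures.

The peak of an instantaneous 1D plume sits at x = vt; there the Gaussian factor is 1 and C_max = M/(n_e·A·√(4πDt)), where n_e·A is the pore area the mass is dissolved in.
√(4πDt) = √(4π × 0.12 × 1500) = 47.56 m, so C_max = 160/(0.38 × 44 × 47.56) = 0.201 kg/m³.

0.201 kg/m³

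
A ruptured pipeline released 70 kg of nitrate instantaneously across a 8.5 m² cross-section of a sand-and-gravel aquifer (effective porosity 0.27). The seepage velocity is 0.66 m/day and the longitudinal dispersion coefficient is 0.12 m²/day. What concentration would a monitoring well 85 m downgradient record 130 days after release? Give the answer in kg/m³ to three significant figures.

2.16 kg/m³

For an instantaneous plane source, C(x,t) = M/(n_e·A·√(4πDt)) · exp(−(x−vt)²/(4Dt)), with n_e·A the pore (flow) area.
Plume center vt = 0.66 × 130 = 85.8 m, so the well at 85 m is 0.8 m upgradient of the peak.
√(4πDt) = 14.00 m, giving peak height M/(n_e·A·√(4πDt)) = 70/(0.27 × 8.5 × 14.00) = 2.179 kg/m³.
(x−vt)²/(4Dt) = (-0.8)²/(4 × 0.12 × 130) = 0.01026; exp(−0.01026) = 0.9898.
C = 2.179 × 0.9898 = 2.16 kg/m³.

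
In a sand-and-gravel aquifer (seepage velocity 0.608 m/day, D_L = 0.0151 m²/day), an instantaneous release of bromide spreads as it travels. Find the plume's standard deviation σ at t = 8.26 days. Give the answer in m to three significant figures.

0.499 m

Dispersive spreading gives a Gaussian with σ² = 2Dt; advection only shifts the center.
σ = √(2 × 0.0151 × 8.26) = 0.499 m.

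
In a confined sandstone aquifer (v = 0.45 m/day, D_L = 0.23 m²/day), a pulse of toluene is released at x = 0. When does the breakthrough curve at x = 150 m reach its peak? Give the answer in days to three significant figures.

332 days

For the 1D instantaneous-source solution, setting ∂C/∂t = 0 at fixed x gives v²t² + 2Dt − x² = 0, so t = (√(D² + v²x²) − D)/v².
√(D² + v²x²) = √(0.23² + 0.45² × 150²) = 67.50; v² = 0.2025.
t = (67.50 − 0.23)/0.2025 = 332 days (vs. the pure-advection estimate x/v = 333 d).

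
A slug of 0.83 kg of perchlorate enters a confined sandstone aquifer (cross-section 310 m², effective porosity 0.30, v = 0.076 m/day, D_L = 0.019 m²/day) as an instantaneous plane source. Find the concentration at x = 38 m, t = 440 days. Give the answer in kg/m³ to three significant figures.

0.000468 kg/m³

For an instantaneous plane source, C(x,t) = M/(n_e·A·√(4πDt)) · exp(−(x−vt)²/(4Dt)), with n_e·A the pore (flow) area.
Plume center vt = 0.076 × 440 = 33.44 m, so the well at 38 m is 4.56 m downgradient of the peak.
√(4πDt) = 10.25 m, giving peak height M/(n_e·A·√(4πDt)) = 0.83/(0.30 × 310 × 10.25) = 0.0008707 kg/m³.
(x−vt)²/(4Dt) = (4.56)²/(4 × 0.019 × 440) = 0.6218; exp(−0.6218) = 0.5370.
C = 0.0008707 × 0.5370 = 0.000468 kg/m³.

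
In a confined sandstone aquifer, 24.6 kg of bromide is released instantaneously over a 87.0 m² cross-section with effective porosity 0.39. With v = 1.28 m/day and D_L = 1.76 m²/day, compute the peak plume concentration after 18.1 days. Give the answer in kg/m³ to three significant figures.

The peak of an instantaneous 1D plume sits at x = vt; there the Gaussian factor is 1 and C_max = M/(n_e·A·√(4πDt)), where n_e·A is the pore area the mass is dissolved in.
√(4πDt) = √(4π × 1.76 × 18.1) = 20.01 m, so C_max = 24.6/(0.39 × 87.0 × 20.01) = 0.0362 kg/m³.

0.0362 kg/m³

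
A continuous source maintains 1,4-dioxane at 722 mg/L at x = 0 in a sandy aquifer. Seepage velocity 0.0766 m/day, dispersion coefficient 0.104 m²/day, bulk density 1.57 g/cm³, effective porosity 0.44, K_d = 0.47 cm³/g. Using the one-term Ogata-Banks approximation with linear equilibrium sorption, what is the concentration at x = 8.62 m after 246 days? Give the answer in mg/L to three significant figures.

259 mg/L

Retardation factor R = 1 + ρ_b·K_d/n = 1 + 1.57 × 0.47/0.44 = 2.677.
Sorption retards both mechanisms: v_R = v/R = 0.02861 m/day, D_R = D/R = 0.03885 m²/day.
v_R·t = 0.02861 × 246 = 7.03806 m; 2√(D_R t) = 6.183 m; argument = (8.62 − 7.03806)/6.183 = 0.2559.
C = C₀ × ½·erfc(0.2559) = 722 × 0.3587 = 259 mg/L.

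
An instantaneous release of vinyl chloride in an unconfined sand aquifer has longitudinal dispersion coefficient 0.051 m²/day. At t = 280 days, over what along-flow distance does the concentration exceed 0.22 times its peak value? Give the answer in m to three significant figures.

The plume is Gaussian with σ = √(2Dt) = √(2 × 0.051 × 280) = 5.344 m.
C/C_peak = exp(−Δx²/(2σ²)) = 0.22 ⇒ Δx = σ·√(−2 ln 0.22) = 5.344 × 1.740 = 9.299 m.
Width = 2Δx = 18.6 m.

18.6 m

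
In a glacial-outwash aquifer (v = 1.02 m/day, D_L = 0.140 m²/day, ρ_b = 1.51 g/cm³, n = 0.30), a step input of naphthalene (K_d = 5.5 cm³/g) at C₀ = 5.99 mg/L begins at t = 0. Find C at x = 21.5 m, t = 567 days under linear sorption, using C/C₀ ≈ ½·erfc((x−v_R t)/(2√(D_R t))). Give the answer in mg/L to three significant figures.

Retardation factor R = 1 + ρ_b·K_d/n = 1 + 1.51 × 5.5/0.30 = 28.68.
Sorption retards both mechanisms: v_R = v/R = 0.03556 m/day, D_R = D/R = 0.004881 m²/day.
v_R·t = 0.03556 × 567 = 20.16252 m; 2√(D_R t) = 3.327 m; argument = (21.5 − 20.16252)/3.327 = 0.4020.
C = C₀ × ½·erfc(0.4020) = 5.99 × 0.2848 = 1.71 mg/L.

1.71 mg/L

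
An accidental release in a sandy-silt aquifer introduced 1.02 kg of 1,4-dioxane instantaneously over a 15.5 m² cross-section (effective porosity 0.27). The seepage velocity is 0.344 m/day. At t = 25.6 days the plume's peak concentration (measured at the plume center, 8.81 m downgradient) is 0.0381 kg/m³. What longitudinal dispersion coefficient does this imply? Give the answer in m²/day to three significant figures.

At the plume center C_max = M/(n_e·A·√(4πDt)), so D = M²/(4πt·(n_e·A·C_max)²).
n_e·A·C_max = 0.27 × 15.5 × 0.0381 = 0.1594 kg/m.
D = 1.02²/(4π × 25.6 × 0.1594²) = 0.127 m²/day.

0.127 m²/day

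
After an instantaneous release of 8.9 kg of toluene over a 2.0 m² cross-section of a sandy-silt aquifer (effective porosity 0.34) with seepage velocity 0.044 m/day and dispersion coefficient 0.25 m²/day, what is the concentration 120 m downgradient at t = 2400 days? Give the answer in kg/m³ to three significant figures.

For an instantaneous plane source, C(x,t) = M/(n_e·A·√(4πDt)) · exp(−(x−vt)²/(4Dt)), with n_e·A the pore (flow) area.
Plume center vt = 0.044 × 2400 = 105.6 m, so the well at 120 m is 14.4 m downgradient of the peak.
√(4πDt) = 86.83 m, giving peak height M/(n_e·A·√(4πDt)) = 8.9/(0.34 × 2.0 × 86.83) = 0.1507 kg/m³.
(x−vt)²/(4Dt) = (14.4)²/(4 × 0.25 × 2400) = 0.08640; exp(−0.08640) = 0.9172.
C = 0.1507 × 0.9172 = 0.138 kg/m³.

0.138 kg/m³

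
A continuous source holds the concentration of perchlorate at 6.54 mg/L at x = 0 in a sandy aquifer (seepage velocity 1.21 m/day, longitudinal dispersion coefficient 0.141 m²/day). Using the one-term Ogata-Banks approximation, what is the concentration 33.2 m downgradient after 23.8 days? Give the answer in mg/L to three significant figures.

For a continuous step input, C/C₀ ≈ ½·erfc((x−vt)/(2√(Dt))).
vt = 1.21 × 23.8 = 28.798 m and 2√(Dt) = 2√(0.141 × 23.8) = 3.664 m.
Argument (x−vt)/(2√(Dt)) = (33.2 − 28.798)/3.664 = 1.201; ½·erfc(1.201) = 0.04471.
C = 6.54 × 0.04471 = 0.292 mg/L.

0.292 mg/L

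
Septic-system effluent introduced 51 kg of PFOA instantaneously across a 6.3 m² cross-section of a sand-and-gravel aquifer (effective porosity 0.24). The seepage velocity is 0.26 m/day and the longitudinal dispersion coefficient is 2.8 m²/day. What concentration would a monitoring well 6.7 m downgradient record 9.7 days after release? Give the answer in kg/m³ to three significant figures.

For an instantaneous plane source, C(x,t) = M/(n_e·A·√(4πDt)) · exp(−(x−vt)²/(4Dt)), with n_e·A the pore (flow) area.
Plume center vt = 0.26 × 9.7 = 2.522 m, so the well at 6.7 m is 4.178 m downgradient of the peak.
√(4πDt) = 18.47 m, giving peak height M/(n_e·A·√(4πDt)) = 51/(0.24 × 6.3 × 18.47) = 1.826 kg/m³.
(x−vt)²/(4Dt) = (4.178)²/(4 × 2.8 × 9.7) = 0.1607; exp(−0.1607) = 0.8515.
C = 1.826 × 0.8515 = 1.55 kg/m³.

1.55 kg/m³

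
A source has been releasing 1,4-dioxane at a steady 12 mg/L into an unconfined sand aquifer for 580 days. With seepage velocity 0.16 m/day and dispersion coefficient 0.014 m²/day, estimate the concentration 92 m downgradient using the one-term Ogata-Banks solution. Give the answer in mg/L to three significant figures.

For a continuous step input, C/C₀ ≈ ½·erfc((x−vt)/(2√(Dt))).
vt = 0.16 × 580 = 92.8 m and 2√(Dt) = 2√(0.014 × 580) = 5.699 m.
Argument (x−vt)/(2√(Dt)) = (92 − 92.8)/5.699 = -0.1404; ½·erfc(-0.1404) = 0.5787.
C = 12 × 0.5787 = 6.94 mg/L.

6.94 mg/L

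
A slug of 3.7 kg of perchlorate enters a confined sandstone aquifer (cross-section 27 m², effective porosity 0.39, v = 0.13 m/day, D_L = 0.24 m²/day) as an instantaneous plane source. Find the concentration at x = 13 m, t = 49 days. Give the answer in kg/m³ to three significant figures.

For an instantaneous plane source, C(x,t) = M/(n_e·A·√(4πDt)) · exp(−(x−vt)²/(4Dt)), with n_e·A the pore (flow) area.
Plume center vt = 0.13 × 49 = 6.37 m, so the well at 13 m is 6.63 m downgradient of the peak.
√(4πDt) = 12.16 m, giving peak height M/(n_e·A·√(4πDt)) = 3.7/(0.39 × 27 × 12.16) = 0.02890 kg/m³.
(x−vt)²/(4Dt) = (6.63)²/(4 × 0.24 × 49) = 0.9345; exp(−0.9345) = 0.3928.
C = 0.02890 × 0.3928 = 0.0114 kg/m³.

0.0114 kg/m³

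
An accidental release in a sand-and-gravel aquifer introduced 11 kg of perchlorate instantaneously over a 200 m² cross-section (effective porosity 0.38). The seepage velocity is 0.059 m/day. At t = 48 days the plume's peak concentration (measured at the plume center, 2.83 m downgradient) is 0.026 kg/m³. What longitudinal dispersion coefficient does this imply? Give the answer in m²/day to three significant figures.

0.0514 m²/day

At the plume center C_max = M/(n_e·A·√(4πDt)), so D = M²/(4πt·(n_e·A·C_max)²).
n_e·A·C_max = 0.38 × 200 × 0.026 = 1.976 kg/m.
D = 11²/(4π × 48 × 1.976²) = 0.0514 m²/day.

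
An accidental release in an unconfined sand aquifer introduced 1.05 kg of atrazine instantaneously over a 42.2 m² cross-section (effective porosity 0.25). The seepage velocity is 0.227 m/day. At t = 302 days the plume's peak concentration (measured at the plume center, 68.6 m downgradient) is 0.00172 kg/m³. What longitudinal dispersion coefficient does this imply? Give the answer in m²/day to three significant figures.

0.882 m²/day

At the plume center C_max = M/(n_e·A·√(4πDt)), so D = M²/(4πt·(n_e·A·C_max)²).
n_e·A·C_max = 0.25 × 42.2 × 0.00172 = 0.01815 kg/m.
D = 1.05²/(4π × 302 × 0.01815²) = 0.882 m²/day.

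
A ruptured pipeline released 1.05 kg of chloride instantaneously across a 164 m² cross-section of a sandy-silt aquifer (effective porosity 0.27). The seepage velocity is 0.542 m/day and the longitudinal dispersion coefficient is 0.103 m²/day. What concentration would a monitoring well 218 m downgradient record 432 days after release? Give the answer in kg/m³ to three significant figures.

0.000232 kg/m³

For an instantaneous plane source, C(x,t) = M/(n_e·A·√(4πDt)) · exp(−(x−vt)²/(4Dt)), with n_e·A the pore (flow) area.
Plume center vt = 0.542 × 432 = 234.144 m, so the well at 218 m is 16.144 m upgradient of the peak.
√(4πDt) = 23.65 m, giving peak height M/(n_e·A·√(4πDt)) = 1.05/(0.27 × 164 × 23.65) = 0.001003 kg/m³.
(x−vt)²/(4Dt) = (-16.144)²/(4 × 0.103 × 432) = 1.464; exp(−1.464) = 0.2313.
C = 0.001003 × 0.2313 = 0.000232 kg/m³.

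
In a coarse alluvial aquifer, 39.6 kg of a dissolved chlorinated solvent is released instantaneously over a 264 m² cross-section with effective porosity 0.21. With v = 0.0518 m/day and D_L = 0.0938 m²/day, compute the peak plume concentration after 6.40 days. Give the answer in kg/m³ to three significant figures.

The peak of an instantaneous 1D plume sits at x = vt; there the Gaussian factor is 1 and C_max = M/(n_e·A·√(4πDt)), where n_e·A is the pore area the mass is dissolved in.
√(4πDt) = √(4π × 0.0938 × 6.40) = 2.747 m, so C_max = 39.6/(0.21 × 264 × 2.747) = 0.260 kg/m³.

0.260 kg/m³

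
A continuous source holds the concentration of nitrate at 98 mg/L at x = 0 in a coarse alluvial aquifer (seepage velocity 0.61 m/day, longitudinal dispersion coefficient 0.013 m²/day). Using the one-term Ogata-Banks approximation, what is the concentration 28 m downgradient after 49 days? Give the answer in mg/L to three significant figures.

93.4 mg/L

For a continuous step input, C/C₀ ≈ ½·erfc((x−vt)/(2√(Dt))).
vt = 0.61 × 49 = 29.89 m and 2√(Dt) = 2√(0.013 × 49) = 1.596 m.
Argument (x−vt)/(2√(Dt)) = (28 − 29.89)/1.596 = -1.184; ½·erfc(-1.184) = 0.9530.
C = 98 × 0.9530 = 93.4 mg/L.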